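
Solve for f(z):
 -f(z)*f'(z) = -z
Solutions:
 f(z) = -sqrt(C1 + z^2)
 f(z) = sqrt(C1 + z^2)


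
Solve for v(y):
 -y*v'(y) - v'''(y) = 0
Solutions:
 v(y) = C1 + Integral(C2*airyai(-y) + C3*airybi(-y), y)


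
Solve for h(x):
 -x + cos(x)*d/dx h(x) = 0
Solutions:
 h(x) = C1 + Integral(x/cos(x), x)


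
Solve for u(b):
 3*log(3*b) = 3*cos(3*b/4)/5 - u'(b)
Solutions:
 u(b) = C1 - 3*b*log(b) - 3*b*log(3) + 3*b + 4*sin(3*b/4)/5


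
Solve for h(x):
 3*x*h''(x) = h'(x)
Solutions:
 h(x) = C1 + C2*x^(4/3)


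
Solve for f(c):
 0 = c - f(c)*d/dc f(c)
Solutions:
 f(c) = -sqrt(C1 + c^2)
 f(c) = sqrt(C1 + c^2)


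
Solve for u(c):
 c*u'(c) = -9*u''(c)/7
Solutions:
 u(c) = C1 + C2*erf(sqrt(14)*c/6)


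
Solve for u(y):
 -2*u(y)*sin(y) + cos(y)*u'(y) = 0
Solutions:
 u(y) = C1/cos(y)^2


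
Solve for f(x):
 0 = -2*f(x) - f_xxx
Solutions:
 f(x) = C3*exp(-2^(1/3)*x) + (C1*sin(2^(1/3)*sqrt(3)*x/2) + C2*cos(2^(1/3)*sqrt(3)*x/2))*exp(2^(1/3)*x/2)


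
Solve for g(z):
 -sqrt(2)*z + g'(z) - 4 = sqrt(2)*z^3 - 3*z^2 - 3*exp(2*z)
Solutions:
 g(z) = C1 + sqrt(2)*z^4/4 - z^3 + sqrt(2)*z^2/2 + 4*z - 3*exp(2*z)/2


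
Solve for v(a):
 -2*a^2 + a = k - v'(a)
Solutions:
 v(a) = C1 + 2*a^3/3 - a^2/2 + a*k


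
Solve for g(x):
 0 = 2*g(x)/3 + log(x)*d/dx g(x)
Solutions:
 g(x) = C1*exp(-2*li(x)/3)


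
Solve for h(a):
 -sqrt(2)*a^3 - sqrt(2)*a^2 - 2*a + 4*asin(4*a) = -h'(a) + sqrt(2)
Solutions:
 h(a) = C1 + sqrt(2)*a^4/4 + sqrt(2)*a^3/3 + a^2 - 4*a*asin(4*a) + sqrt(2)*a - sqrt(1 - 16*a^2)


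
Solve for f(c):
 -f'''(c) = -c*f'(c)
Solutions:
 f(c) = C1 + Integral(C2*airyai(c) + C3*airybi(c), c)


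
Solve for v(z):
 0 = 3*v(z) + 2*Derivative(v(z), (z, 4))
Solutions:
 v(z) = (C1*sin(6^(1/4)*z/2) + C2*cos(6^(1/4)*z/2))*exp(-6^(1/4)*z/2) + (C3*sin(6^(1/4)*z/2) + C4*cos(6^(1/4)*z/2))*exp(6^(1/4)*z/2)


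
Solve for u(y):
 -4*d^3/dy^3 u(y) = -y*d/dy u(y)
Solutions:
 u(y) = C1 + Integral(C2*airyai(2^(1/3)*y/2) + C3*airybi(2^(1/3)*y/2), y)


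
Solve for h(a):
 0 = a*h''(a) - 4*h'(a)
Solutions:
 h(a) = C1 + C2*a^5


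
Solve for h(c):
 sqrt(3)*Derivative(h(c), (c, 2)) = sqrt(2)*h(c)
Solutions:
 h(c) = C1*exp(-2^(1/4)*3^(3/4)*c/3) + C2*exp(2^(1/4)*3^(3/4)*c/3)


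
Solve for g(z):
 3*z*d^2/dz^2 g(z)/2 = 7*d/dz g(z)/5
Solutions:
 g(z) = C1 + C2*z^(29/15)


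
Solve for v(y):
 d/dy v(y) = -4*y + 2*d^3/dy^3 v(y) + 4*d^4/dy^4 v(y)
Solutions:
 v(y) = C1 + C4*exp(y/2) - 2*y^2 + (C2*sin(y/2) + C3*cos(y/2))*exp(-y/2)


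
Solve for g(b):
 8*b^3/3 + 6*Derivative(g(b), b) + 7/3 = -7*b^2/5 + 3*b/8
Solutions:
 g(b) = C1 - b^4/9 - 7*b^3/90 + b^2/32 - 7*b/18


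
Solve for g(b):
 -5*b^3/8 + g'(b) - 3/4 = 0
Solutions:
 g(b) = C1 + 5*b^4/32 + 3*b/4


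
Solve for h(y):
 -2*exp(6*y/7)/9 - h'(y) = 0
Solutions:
 h(y) = C1 - 7*exp(6*y/7)/27


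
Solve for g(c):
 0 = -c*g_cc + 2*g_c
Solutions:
 g(c) = C1 + C2*c^3


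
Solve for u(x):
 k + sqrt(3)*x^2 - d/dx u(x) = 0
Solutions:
 u(x) = C1 + k*x + sqrt(3)*x^3/3


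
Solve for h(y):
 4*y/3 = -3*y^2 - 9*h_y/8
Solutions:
 h(y) = C1 - 8*y^3/9 - 16*y^2/27


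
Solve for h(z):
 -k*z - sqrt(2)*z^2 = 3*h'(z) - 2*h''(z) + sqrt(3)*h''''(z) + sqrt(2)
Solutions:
 h(z) = C1 + C2*exp(z*(4*6^(1/3)/(sqrt(729 - 32*sqrt(3)) + 27)^(1/3) + 2^(2/3)*3^(1/6)*(sqrt(729 - 32*sqrt(3)) + 27)^(1/3))/12)*sin(z*(-6^(2/3)*(sqrt(729 - 32*sqrt(3)) + 27)^(1/3) + 4*2^(1/3)*3^(5/6)/(sqrt(729 - 32*sqrt(3)) + 27)^(1/3))/12) + C3*exp(z*(4*6^(1/3)/(sqrt(729 - 32*sqrt(3)) + 27)^(1/3) + 2^(2/3)*3^(1/6)*(sqrt(729 - 32*sqrt(3)) + 27)^(1/3))/12)*cos(z*(-6^(2/3)*(sqrt(729 - 32*sqrt(3)) + 27)^(1/3) + 4*2^(1/3)*3^(5/6)/(sqrt(729 - 32*sqrt(3)) + 27)^(1/3))/12) + C4*exp(-z*(4*6^(1/3)/(sqrt(729 - 32*sqrt(3)) + 27)^(1/3) + 2^(2/3)*3^(1/6)*(sqrt(729 - 32*sqrt(3)) + 27)^(1/3))/6) - k*z^2/6 - 2*k*z/9 - sqrt(2)*z^3/9 - 2*sqrt(2)*z^2/9 - 17*sqrt(2)*z/27


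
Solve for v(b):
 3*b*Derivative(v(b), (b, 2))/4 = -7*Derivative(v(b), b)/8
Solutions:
 v(b) = C1 + C2/b^(1/6)


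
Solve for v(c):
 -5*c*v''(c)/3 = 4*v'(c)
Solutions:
 v(c) = C1 + C2/c^(7/5)


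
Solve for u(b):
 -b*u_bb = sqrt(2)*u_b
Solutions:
 u(b) = C1 + C2*b^(1 - sqrt(2))


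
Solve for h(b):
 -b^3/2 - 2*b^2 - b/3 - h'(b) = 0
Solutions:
 h(b) = C1 - b^4/8 - 2*b^3/3 - b^2/6


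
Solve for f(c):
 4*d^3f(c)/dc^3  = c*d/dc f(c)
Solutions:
 f(c) = C1 + Integral(C2*airyai(2^(1/3)*c/2) + C3*airybi(2^(1/3)*c/2), c)


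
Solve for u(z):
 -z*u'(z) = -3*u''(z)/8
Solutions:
 u(z) = C1 + C2*erfi(2*sqrt(3)*z/3)


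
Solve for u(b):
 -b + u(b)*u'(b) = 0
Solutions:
 u(b) = -sqrt(C1 + b^2)
 u(b) = sqrt(C1 + b^2)


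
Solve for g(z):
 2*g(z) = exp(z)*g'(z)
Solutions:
 g(z) = C1*exp(-2*exp(-z))


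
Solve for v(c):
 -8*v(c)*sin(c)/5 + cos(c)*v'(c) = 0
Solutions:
 v(c) = C1/cos(c)^(8/5)


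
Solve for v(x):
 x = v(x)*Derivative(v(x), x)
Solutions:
 v(x) = -sqrt(C1 + x^2)
 v(x) = sqrt(C1 + x^2)


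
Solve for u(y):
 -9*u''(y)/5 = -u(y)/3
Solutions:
 u(y) = C1*exp(-sqrt(15)*y/9) + C2*exp(sqrt(15)*y/9)


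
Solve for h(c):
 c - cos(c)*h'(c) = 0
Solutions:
 h(c) = C1 + Integral(c/cos(c), c)


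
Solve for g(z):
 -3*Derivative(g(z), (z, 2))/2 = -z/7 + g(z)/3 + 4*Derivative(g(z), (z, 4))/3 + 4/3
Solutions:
 g(z) = C1*sin(z*sqrt(9 - sqrt(17))/4) + C2*sin(z*sqrt(sqrt(17) + 9)/4) + C3*cos(z*sqrt(9 - sqrt(17))/4) + C4*cos(z*sqrt(sqrt(17) + 9)/4) + 3*z/7 - 4


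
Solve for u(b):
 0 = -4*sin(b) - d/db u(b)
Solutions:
 u(b) = C1 + 4*cos(b)


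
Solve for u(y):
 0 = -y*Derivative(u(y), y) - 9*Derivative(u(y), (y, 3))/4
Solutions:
 u(y) = C1 + Integral(C2*airyai(-2^(2/3)*3^(1/3)*y/3) + C3*airybi(-2^(2/3)*3^(1/3)*y/3), y)


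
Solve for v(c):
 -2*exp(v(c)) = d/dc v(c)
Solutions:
 v(c) = log(1/(C1 + 2*c))


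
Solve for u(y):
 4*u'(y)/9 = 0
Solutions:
 u(y) = C1


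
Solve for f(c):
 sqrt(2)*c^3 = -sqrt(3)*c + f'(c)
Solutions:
 f(c) = C1 + sqrt(2)*c^4/4 + sqrt(3)*c^2/2


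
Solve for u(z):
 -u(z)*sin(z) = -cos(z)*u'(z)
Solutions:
 u(z) = C1/cos(z)


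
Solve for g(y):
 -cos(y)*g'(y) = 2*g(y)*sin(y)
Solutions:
 g(y) = C1*cos(y)^2


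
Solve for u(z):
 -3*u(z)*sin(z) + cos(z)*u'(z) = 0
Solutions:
 u(z) = C1/cos(z)^3


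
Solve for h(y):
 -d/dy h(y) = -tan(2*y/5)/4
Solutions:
 h(y) = C1 - 5*log(cos(2*y/5))/8


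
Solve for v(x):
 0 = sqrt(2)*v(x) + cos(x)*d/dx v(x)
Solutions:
 v(x) = C1*(sin(x) - 1)^(sqrt(2)/2)/(sin(x) + 1)^(sqrt(2)/2)


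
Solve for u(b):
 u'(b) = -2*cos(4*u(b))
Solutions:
 u(b) = -asin((C1 + exp(16*b))/(C1 - exp(16*b)))/4 + pi/4
 u(b) = asin((C1 + exp(16*b))/(C1 - exp(16*b)))/4


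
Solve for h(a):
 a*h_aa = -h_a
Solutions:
 h(a) = C1 + C2*log(a)


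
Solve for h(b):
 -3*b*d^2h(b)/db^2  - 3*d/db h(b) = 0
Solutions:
 h(b) = C1 + C2*log(b)


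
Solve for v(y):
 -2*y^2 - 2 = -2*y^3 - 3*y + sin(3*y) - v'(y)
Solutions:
 v(y) = C1 - y^4/2 + 2*y^3/3 - 3*y^2/2 + 2*y - cos(3*y)/3


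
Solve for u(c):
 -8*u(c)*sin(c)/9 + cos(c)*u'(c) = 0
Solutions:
 u(c) = C1/cos(c)^(8/9)


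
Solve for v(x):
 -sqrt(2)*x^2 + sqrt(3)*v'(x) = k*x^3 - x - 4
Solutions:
 v(x) = C1 + sqrt(3)*k*x^4/12 + sqrt(6)*x^3/9 - sqrt(3)*x^2/6 - 4*sqrt(3)*x/3


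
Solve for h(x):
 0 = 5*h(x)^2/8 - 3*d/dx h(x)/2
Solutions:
 h(x) = -12/(C1 + 5*x)


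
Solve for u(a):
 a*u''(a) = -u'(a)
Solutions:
 u(a) = C1 + C2*log(a)


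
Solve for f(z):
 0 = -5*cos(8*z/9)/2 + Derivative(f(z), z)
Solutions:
 f(z) = C1 + 45*sin(8*z/9)/16


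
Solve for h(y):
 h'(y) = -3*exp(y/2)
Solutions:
 h(y) = C1 - 6*exp(y/2)


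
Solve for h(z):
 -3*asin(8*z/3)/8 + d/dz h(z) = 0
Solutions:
 h(z) = C1 + 3*z*asin(8*z/3)/8 + 3*sqrt(9 - 64*z^2)/64


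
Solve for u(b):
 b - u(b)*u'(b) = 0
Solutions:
 u(b) = -sqrt(C1 + b^2)
 u(b) = sqrt(C1 + b^2)


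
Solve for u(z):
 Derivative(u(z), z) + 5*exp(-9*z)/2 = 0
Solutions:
 u(z) = C1 + 5*exp(-9*z)/18


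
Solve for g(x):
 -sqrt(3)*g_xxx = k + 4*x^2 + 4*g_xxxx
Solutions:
 g(x) = C1 + C2*x + C3*x^2 + C4*exp(-sqrt(3)*x/4) - sqrt(3)*x^5/45 + 4*x^4/9 + sqrt(3)*x^3*(-3*k - 128)/54


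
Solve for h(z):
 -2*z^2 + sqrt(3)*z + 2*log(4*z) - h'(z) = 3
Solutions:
 h(z) = C1 - 2*z^3/3 + sqrt(3)*z^2/2 + 2*z*log(z) - 5*z + z*log(16)


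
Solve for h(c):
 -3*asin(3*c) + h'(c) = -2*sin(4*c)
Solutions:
 h(c) = C1 + 3*c*asin(3*c) + sqrt(1 - 9*c^2) + cos(4*c)/2


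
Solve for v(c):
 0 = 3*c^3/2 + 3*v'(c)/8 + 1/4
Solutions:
 v(c) = C1 - c^4 - 2*c/3


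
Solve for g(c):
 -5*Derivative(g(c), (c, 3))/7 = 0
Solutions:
 g(c) = C1 + C2*c + C3*c^2


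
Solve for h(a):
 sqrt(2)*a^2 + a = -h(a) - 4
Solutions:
 h(a) = -sqrt(2)*a^2 - a - 4


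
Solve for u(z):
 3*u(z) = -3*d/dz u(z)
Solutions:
 u(z) = C1*exp(-z)


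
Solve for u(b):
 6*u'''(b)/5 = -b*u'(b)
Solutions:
 u(b) = C1 + Integral(C2*airyai(-5^(1/3)*6^(2/3)*b/6) + C3*airybi(-5^(1/3)*6^(2/3)*b/6), b)


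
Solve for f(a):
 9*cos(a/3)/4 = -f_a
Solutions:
 f(a) = C1 - 27*sin(a/3)/4


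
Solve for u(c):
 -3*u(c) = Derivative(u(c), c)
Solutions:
 u(c) = C1*exp(-3*c)


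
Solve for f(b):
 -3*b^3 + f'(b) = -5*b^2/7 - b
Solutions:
 f(b) = C1 + 3*b^4/4 - 5*b^3/21 - b^2/2


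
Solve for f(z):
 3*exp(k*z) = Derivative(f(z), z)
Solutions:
 f(z) = C1 + 3*exp(k*z)/k


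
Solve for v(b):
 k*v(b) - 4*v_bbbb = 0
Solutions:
 v(b) = C1*exp(-sqrt(2)*b*k^(1/4)/2) + C2*exp(sqrt(2)*b*k^(1/4)/2) + C3*exp(-sqrt(2)*I*b*k^(1/4)/2) + C4*exp(sqrt(2)*I*b*k^(1/4)/2)


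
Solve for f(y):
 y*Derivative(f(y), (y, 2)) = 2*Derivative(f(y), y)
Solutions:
 f(y) = C1 + C2*y^3


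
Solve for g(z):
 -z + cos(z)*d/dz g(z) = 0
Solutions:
 g(z) = C1 + Integral(z/cos(z), z)


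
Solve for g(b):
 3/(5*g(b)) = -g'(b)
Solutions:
 g(b) = -sqrt(C1 - 30*b)/5
 g(b) = sqrt(C1 - 30*b)/5


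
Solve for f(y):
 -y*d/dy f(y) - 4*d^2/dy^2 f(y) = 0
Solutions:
 f(y) = C1 + C2*erf(sqrt(2)*y/4)


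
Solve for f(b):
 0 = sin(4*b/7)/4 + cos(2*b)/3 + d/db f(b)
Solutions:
 f(b) = C1 - sin(2*b)/6 + 7*cos(4*b/7)/16


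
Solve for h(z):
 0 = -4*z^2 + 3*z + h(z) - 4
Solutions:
 h(z) = 4*z^2 - 3*z + 4


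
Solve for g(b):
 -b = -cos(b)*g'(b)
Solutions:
 g(b) = C1 + Integral(b/cos(b), b)


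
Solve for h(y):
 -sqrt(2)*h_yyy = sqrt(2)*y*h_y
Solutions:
 h(y) = C1 + Integral(C2*airyai(-y) + C3*airybi(-y), y)


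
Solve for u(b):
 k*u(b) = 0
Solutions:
 u(b) = 0


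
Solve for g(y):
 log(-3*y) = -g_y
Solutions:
 g(y) = C1 - y*log(-y) + y*(1 - log(3))


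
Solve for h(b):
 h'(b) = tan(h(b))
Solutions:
 h(b) = pi - asin(C1*exp(b))
 h(b) = asin(C1*exp(b))


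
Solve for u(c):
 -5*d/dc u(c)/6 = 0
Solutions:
 u(c) = C1


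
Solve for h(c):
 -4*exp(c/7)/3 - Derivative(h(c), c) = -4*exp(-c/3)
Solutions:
 h(c) = C1 - 28*exp(c/7)/3 - 12*exp(-c/3)


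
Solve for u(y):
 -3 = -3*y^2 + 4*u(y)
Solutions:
 u(y) = 3*y^2/4 - 3/4


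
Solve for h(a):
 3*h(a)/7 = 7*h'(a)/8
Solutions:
 h(a) = C1*exp(24*a/49)


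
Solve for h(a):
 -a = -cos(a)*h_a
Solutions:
 h(a) = C1 + Integral(a/cos(a), a)


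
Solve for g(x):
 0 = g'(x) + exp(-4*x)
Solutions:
 g(x) = C1 + exp(-4*x)/4


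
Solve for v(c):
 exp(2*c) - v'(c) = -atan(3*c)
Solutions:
 v(c) = C1 + c*atan(3*c) + exp(2*c)/2 - log(9*c^2 + 1)/6


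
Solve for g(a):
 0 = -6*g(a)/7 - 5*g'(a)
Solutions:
 g(a) = C1*exp(-6*a/35)


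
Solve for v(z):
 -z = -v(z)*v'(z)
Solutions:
 v(z) = -sqrt(C1 + z^2)
 v(z) = sqrt(C1 + z^2)


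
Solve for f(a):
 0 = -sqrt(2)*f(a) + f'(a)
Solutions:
 f(a) = C1*exp(sqrt(2)*a)


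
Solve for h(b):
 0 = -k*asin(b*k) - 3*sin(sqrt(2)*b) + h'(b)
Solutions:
 h(b) = C1 + k*Piecewise((b*asin(b*k) + sqrt(-b^2*k^2 + 1)/k, Ne(k, 0)), (0, True)) - 3*sqrt(2)*cos(sqrt(2)*b)/2


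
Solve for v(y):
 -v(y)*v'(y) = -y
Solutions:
 v(y) = -sqrt(C1 + y^2)
 v(y) = sqrt(C1 + y^2)


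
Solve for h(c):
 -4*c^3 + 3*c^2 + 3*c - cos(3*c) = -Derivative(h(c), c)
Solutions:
 h(c) = C1 + c^4 - c^3 - 3*c^2/2 + sin(3*c)/3


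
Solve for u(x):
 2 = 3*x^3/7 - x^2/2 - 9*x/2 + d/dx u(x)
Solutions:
 u(x) = C1 - 3*x^4/28 + x^3/6 + 9*x^2/4 + 2*x


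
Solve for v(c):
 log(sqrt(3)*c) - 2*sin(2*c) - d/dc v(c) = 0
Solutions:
 v(c) = C1 + c*log(c) - c + c*log(3)/2 + cos(2*c)


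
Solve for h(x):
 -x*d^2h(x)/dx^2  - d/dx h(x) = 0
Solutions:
 h(x) = C1 + C2*log(x)


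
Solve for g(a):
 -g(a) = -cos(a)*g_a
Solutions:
 g(a) = C1*sqrt(sin(a) + 1)/sqrt(sin(a) - 1)


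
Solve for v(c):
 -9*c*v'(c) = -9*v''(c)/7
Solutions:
 v(c) = C1 + C2*erfi(sqrt(14)*c/2)


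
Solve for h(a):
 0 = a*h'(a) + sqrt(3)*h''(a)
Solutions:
 h(a) = C1 + C2*erf(sqrt(2)*3^(3/4)*a/6)


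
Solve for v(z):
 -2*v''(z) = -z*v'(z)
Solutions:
 v(z) = C1 + C2*erfi(z/2)


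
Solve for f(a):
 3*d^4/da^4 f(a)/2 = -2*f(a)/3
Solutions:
 f(a) = (C1*sin(sqrt(3)*a/3) + C2*cos(sqrt(3)*a/3))*exp(-sqrt(3)*a/3) + (C3*sin(sqrt(3)*a/3) + C4*cos(sqrt(3)*a/3))*exp(sqrt(3)*a/3)


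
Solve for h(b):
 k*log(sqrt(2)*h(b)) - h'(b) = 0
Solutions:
 Integral(1/(2*log(_y) + log(2)), (_y, h(b))) = C1 + b*k/2


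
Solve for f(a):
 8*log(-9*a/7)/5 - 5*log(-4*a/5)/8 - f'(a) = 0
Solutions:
 f(a) = C1 + 39*a*log(-a)/40 + a*(-64*log(7) - 39 - 50*log(2) + 25*log(5) + 128*log(3))/40


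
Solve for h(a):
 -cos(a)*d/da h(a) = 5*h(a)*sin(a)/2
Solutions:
 h(a) = C1*cos(a)^(5/2)


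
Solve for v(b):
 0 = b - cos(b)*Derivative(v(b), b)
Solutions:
 v(b) = C1 + Integral(b/cos(b), b)


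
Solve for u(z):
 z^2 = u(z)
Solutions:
 u(z) = z^2


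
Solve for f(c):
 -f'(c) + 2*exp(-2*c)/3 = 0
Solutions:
 f(c) = C1 - exp(-2*c)/3


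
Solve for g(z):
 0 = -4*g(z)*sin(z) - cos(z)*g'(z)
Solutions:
 g(z) = C1*cos(z)^4


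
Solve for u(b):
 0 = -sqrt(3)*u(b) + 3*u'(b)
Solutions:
 u(b) = C1*exp(sqrt(3)*b/3)


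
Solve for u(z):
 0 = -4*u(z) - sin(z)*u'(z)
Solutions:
 u(z) = C1*(cos(z)^2 + 2*cos(z) + 1)/(cos(z)^2 - 2*cos(z) + 1)


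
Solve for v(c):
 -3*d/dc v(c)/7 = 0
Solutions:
 v(c) = C1


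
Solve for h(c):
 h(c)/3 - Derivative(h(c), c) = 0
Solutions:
 h(c) = C1*exp(c/3)


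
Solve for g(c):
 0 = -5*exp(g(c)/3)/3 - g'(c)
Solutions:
 g(c) = 3*log(1/(C1 + 5*c)) + 6*log(3)


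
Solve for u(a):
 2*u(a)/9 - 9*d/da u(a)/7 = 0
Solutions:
 u(a) = C1*exp(14*a/81)


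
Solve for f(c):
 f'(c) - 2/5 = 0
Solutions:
 f(c) = C1 + 2*c/5


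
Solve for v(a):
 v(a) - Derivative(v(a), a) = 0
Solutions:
 v(a) = C1*exp(a)


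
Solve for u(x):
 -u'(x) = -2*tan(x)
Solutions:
 u(x) = C1 - 2*log(cos(x))


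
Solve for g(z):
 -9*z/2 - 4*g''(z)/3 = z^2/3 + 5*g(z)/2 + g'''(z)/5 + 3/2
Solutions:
 g(z) = C1*exp(z*(-80 + 160*2^(2/3)*5^(1/3)/(27*sqrt(3289) + 2009)^(1/3) + 2^(1/3)*5^(2/3)*(27*sqrt(3289) + 2009)^(1/3))/36)*sin(10^(1/3)*sqrt(3)*z*(-5^(1/3)*(27*sqrt(3289) + 2009)^(1/3) + 160*2^(1/3)/(27*sqrt(3289) + 2009)^(1/3))/36) + C2*exp(z*(-80 + 160*2^(2/3)*5^(1/3)/(27*sqrt(3289) + 2009)^(1/3) + 2^(1/3)*5^(2/3)*(27*sqrt(3289) + 2009)^(1/3))/36)*cos(10^(1/3)*sqrt(3)*z*(-5^(1/3)*(27*sqrt(3289) + 2009)^(1/3) + 160*2^(1/3)/(27*sqrt(3289) + 2009)^(1/3))/36) + C3*exp(-z*(160*2^(2/3)*5^(1/3)/(27*sqrt(3289) + 2009)^(1/3) + 40 + 2^(1/3)*5^(2/3)*(27*sqrt(3289) + 2009)^(1/3))/18) - 2*z^2/15 - 9*z/5 - 103/225


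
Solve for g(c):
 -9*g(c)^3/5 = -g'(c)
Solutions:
 g(c) = -sqrt(10)*sqrt(-1/(C1 + 9*c))/2
 g(c) = sqrt(10)*sqrt(-1/(C1 + 9*c))/2


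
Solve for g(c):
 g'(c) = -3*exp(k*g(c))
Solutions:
 g(c) = Piecewise((log(1/(C1*k + 3*c*k))/k, Ne(k, 0)), (nan, True))
 g(c) = Piecewise((C1 - 3*c, Eq(k, 0)), (nan, True))


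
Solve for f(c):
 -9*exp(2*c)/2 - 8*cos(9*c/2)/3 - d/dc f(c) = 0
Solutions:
 f(c) = C1 - 9*exp(2*c)/4 - 16*sin(9*c/2)/27


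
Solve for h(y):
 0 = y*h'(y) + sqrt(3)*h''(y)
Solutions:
 h(y) = C1 + C2*erf(sqrt(2)*3^(3/4)*y/6)


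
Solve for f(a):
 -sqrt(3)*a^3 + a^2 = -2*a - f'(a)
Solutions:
 f(a) = C1 + sqrt(3)*a^4/4 - a^3/3 - a^2


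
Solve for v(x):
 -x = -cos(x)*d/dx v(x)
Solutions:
 v(x) = C1 + Integral(x/cos(x), x)


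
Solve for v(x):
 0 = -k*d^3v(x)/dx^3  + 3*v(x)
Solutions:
 v(x) = C1*exp(3^(1/3)*x*(1/k)^(1/3)) + C2*exp(x*(-3^(1/3) + 3^(5/6)*I)*(1/k)^(1/3)/2) + C3*exp(-x*(3^(1/3) + 3^(5/6)*I)*(1/k)^(1/3)/2)


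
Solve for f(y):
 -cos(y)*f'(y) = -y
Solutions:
 f(y) = C1 + Integral(y/cos(y), y)


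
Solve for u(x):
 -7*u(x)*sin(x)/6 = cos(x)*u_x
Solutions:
 u(x) = C1*cos(x)^(7/6)


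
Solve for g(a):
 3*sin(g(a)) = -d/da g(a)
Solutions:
 g(a) = -acos((-C1 - exp(6*a))/(C1 - exp(6*a))) + 2*pi
 g(a) = acos((-C1 - exp(6*a))/(C1 - exp(6*a)))


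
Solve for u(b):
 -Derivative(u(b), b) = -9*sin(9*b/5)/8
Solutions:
 u(b) = C1 - 5*cos(9*b/5)/8


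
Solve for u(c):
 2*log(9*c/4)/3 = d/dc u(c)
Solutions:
 u(c) = C1 + 2*c*log(c)/3 - 4*c*log(2)/3 - 2*c/3 + 4*c*log(3)/3


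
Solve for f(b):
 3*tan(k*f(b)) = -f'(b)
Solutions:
 f(b) = Piecewise((-asin(exp(C1*k - 3*b*k))/k + pi/k, Ne(k, 0)), (nan, True))
 f(b) = Piecewise((asin(exp(C1*k - 3*b*k))/k, Ne(k, 0)), (nan, True))


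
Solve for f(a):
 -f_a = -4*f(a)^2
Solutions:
 f(a) = -1/(C1 + 4*a)


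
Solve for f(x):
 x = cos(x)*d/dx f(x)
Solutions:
 f(x) = C1 + Integral(x/cos(x), x)


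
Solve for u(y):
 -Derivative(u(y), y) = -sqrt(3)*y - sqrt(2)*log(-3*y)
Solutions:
 u(y) = C1 + sqrt(3)*y^2/2 + sqrt(2)*y*log(-y) + sqrt(2)*y*(-1 + log(3))


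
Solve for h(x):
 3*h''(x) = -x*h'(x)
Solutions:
 h(x) = C1 + C2*erf(sqrt(6)*x/6)


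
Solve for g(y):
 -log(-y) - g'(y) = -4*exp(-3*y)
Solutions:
 g(y) = C1 - y*log(-y) + y - 4*exp(-3*y)/3


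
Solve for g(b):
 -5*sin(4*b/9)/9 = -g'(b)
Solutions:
 g(b) = C1 - 5*cos(4*b/9)/4


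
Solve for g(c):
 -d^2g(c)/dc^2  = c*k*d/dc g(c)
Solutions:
 g(c) = Piecewise((-sqrt(2)*sqrt(pi)*C1*erf(sqrt(2)*c*sqrt(k)/2)/(2*sqrt(k)) - C2, (k > 0) | (k < 0)), (-C1*c - C2, True))


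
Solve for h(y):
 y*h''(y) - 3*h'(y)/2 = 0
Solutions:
 h(y) = C1 + C2*y^(5/2)


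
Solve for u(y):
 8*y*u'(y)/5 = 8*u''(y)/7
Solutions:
 u(y) = C1 + C2*erfi(sqrt(70)*y/10)


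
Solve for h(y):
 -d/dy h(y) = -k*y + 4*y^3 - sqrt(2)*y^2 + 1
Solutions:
 h(y) = C1 + k*y^2/2 - y^4 + sqrt(2)*y^3/3 - y


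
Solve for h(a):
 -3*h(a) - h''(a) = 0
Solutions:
 h(a) = C1*sin(sqrt(3)*a) + C2*cos(sqrt(3)*a)


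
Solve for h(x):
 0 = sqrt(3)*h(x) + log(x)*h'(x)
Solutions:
 h(x) = C1*exp(-sqrt(3)*li(x))


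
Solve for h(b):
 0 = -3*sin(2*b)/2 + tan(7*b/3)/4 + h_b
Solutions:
 h(b) = C1 + 3*log(cos(7*b/3))/28 - 3*cos(2*b)/4


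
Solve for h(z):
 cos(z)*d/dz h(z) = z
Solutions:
 h(z) = C1 + Integral(z/cos(z), z)


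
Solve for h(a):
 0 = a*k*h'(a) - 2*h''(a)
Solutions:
 h(a) = Piecewise((-sqrt(pi)*C1*erf(a*sqrt(-k)/2)/sqrt(-k) - C2, (k > 0) | (k < 0)), (-C1*a - C2, True))


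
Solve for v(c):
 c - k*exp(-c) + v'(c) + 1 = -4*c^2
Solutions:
 v(c) = C1 - 4*c^3/3 - c^2/2 - c - k*exp(-c)


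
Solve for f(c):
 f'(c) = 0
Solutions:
 f(c) = C1


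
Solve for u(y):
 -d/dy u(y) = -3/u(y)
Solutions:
 u(y) = -sqrt(C1 + 6*y)
 u(y) = sqrt(C1 + 6*y)


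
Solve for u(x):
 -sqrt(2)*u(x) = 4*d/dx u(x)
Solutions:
 u(x) = C1*exp(-sqrt(2)*x/4)


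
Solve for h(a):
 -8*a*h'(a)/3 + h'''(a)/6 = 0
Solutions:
 h(a) = C1 + Integral(C2*airyai(2*2^(1/3)*a) + C3*airybi(2*2^(1/3)*a), a)


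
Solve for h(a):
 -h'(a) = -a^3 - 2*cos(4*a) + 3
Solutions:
 h(a) = C1 + a^4/4 - 3*a + sin(4*a)/2


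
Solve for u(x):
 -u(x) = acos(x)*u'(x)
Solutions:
 u(x) = C1*exp(-Integral(1/acos(x), x))


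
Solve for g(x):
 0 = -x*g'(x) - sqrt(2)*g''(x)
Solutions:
 g(x) = C1 + C2*erf(2^(1/4)*x/2)


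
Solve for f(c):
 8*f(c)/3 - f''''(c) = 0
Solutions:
 f(c) = C1*exp(-6^(3/4)*c/3) + C2*exp(6^(3/4)*c/3) + C3*sin(6^(3/4)*c/3) + C4*cos(6^(3/4)*c/3)


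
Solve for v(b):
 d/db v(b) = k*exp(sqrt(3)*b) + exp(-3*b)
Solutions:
 v(b) = C1 + sqrt(3)*k*exp(sqrt(3)*b)/3 - exp(-3*b)/3


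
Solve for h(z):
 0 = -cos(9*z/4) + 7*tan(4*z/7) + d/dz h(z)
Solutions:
 h(z) = C1 + 49*log(cos(4*z/7))/4 + 4*sin(9*z/4)/9


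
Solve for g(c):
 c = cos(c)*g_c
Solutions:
 g(c) = C1 + Integral(c/cos(c), c)


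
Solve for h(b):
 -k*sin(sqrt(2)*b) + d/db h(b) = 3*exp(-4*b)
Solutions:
 h(b) = C1 - sqrt(2)*k*cos(sqrt(2)*b)/2 - 3*exp(-4*b)/4


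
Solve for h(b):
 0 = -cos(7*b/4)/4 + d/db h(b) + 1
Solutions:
 h(b) = C1 - b + sin(7*b/4)/7


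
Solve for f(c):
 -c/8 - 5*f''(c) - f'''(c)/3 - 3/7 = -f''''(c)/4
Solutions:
 f(c) = C1 + C2*c + C3*exp(2*c*(1 - sqrt(46))/3) + C4*exp(2*c*(1 + sqrt(46))/3) - c^3/240 - 353*c^2/8400


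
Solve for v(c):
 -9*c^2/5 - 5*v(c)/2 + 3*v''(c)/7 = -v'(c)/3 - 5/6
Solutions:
 v(c) = C1*exp(c*(-7 + sqrt(1939))/18) + C2*exp(-c*(7 + sqrt(1939))/18) - 18*c^2/25 - 24*c/125 + 799/13125


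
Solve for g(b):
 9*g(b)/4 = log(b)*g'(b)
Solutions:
 g(b) = C1*exp(9*li(b)/4)


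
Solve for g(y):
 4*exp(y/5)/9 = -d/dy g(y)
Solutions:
 g(y) = C1 - 20*exp(y/5)/9


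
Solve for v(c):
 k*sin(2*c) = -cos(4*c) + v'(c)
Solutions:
 v(c) = C1 - k*cos(2*c)/2 + sin(4*c)/4


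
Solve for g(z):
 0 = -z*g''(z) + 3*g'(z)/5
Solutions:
 g(z) = C1 + C2*z^(8/5)


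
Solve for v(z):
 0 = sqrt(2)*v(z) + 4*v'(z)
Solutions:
 v(z) = C1*exp(-sqrt(2)*z/4)


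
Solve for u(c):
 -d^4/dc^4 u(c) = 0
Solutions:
 u(c) = C1 + C2*c + C3*c^2 + C4*c^3


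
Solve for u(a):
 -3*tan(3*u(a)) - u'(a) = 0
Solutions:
 u(a) = -asin(C1*exp(-9*a))/3 + pi/3
 u(a) = asin(C1*exp(-9*a))/3


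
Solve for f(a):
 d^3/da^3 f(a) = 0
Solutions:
 f(a) = C1 + C2*a + C3*a^2


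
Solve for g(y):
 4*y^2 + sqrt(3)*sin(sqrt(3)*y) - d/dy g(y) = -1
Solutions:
 g(y) = C1 + 4*y^3/3 + y - cos(sqrt(3)*y)


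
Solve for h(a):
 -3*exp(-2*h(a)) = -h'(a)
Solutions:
 h(a) = log(-sqrt(C1 + 6*a))
 h(a) = log(C1 + 6*a)/2


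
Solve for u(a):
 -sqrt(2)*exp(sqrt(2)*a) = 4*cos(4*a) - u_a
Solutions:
 u(a) = C1 + exp(sqrt(2)*a) + sin(4*a)


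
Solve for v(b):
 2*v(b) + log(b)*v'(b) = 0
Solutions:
 v(b) = C1*exp(-2*li(b))


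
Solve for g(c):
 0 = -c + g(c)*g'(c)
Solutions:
 g(c) = -sqrt(C1 + c^2)
 g(c) = sqrt(C1 + c^2)


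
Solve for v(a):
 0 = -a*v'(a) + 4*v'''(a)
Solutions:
 v(a) = C1 + Integral(C2*airyai(2^(1/3)*a/2) + C3*airybi(2^(1/3)*a/2), a)


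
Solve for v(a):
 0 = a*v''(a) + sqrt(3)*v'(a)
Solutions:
 v(a) = C1 + C2*a^(1 - sqrt(3))


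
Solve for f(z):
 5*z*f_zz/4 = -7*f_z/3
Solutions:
 f(z) = C1 + C2/z^(13/15)


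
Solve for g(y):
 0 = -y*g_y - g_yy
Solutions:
 g(y) = C1 + C2*erf(sqrt(2)*y/2)


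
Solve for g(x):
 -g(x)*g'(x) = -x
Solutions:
 g(x) = -sqrt(C1 + x^2)
 g(x) = sqrt(C1 + x^2)


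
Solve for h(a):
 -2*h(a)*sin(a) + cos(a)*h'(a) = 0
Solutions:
 h(a) = C1/cos(a)^2


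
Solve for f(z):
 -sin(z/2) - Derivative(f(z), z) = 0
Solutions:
 f(z) = C1 + 2*cos(z/2)


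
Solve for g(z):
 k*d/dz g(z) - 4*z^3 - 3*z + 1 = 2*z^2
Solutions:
 g(z) = C1 + z^4/k + 2*z^3/(3*k) + 3*z^2/(2*k) - z/k


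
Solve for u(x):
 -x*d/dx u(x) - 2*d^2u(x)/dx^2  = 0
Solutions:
 u(x) = C1 + C2*erf(x/2)


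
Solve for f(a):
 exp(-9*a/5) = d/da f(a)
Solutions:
 f(a) = C1 - 5*exp(-9*a/5)/9


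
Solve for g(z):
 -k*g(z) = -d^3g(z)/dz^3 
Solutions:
 g(z) = C1*exp(k^(1/3)*z) + C2*exp(k^(1/3)*z*(-1 + sqrt(3)*I)/2) + C3*exp(-k^(1/3)*z*(1 + sqrt(3)*I)/2)


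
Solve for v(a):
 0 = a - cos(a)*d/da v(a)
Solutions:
 v(a) = C1 + Integral(a/cos(a), a)


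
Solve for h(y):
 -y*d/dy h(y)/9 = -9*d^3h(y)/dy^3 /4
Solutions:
 h(y) = C1 + Integral(C2*airyai(6^(2/3)*y/9) + C3*airybi(6^(2/3)*y/9), y)


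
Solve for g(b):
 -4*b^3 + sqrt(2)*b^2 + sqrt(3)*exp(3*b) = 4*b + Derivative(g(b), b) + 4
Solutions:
 g(b) = C1 - b^4 + sqrt(2)*b^3/3 - 2*b^2 - 4*b + sqrt(3)*exp(3*b)/3


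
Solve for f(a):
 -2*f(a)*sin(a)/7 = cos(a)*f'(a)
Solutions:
 f(a) = C1*cos(a)^(2/7)


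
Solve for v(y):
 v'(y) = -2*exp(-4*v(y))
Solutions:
 v(y) = log(-I*(C1 - 8*y)^(1/4))
 v(y) = log(I*(C1 - 8*y)^(1/4))
 v(y) = log(-(C1 - 8*y)^(1/4))
 v(y) = log(C1 - 8*y)/4


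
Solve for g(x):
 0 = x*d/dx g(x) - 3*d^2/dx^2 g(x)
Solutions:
 g(x) = C1 + C2*erfi(sqrt(6)*x/6)


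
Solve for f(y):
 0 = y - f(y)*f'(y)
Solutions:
 f(y) = -sqrt(C1 + y^2)
 f(y) = sqrt(C1 + y^2)


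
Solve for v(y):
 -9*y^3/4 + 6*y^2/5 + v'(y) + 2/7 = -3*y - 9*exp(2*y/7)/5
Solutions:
 v(y) = C1 + 9*y^4/16 - 2*y^3/5 - 3*y^2/2 - 2*y/7 - 63*exp(2*y/7)/10


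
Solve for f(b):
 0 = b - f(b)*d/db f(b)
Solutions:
 f(b) = -sqrt(C1 + b^2)
 f(b) = sqrt(C1 + b^2)


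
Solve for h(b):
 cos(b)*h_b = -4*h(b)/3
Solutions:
 h(b) = C1*(sin(b) - 1)^(2/3)/(sin(b) + 1)^(2/3)


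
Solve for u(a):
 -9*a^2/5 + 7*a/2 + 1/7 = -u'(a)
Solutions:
 u(a) = C1 + 3*a^3/5 - 7*a^2/4 - a/7


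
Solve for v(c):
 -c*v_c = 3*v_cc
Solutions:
 v(c) = C1 + C2*erf(sqrt(6)*c/6)


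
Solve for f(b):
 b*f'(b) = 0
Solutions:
 f(b) = C1


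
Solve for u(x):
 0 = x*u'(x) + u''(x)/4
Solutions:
 u(x) = C1 + C2*erf(sqrt(2)*x)


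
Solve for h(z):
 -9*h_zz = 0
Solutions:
 h(z) = C1 + C2*z


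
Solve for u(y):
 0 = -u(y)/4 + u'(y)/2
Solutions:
 u(y) = C1*exp(y/2)


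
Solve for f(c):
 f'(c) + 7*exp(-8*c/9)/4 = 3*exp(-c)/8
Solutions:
 f(c) = C1 - 3*exp(-c)/8 + 63*exp(-8*c/9)/32


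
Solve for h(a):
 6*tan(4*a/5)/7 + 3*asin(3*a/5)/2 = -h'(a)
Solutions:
 h(a) = C1 - 3*a*asin(3*a/5)/2 - sqrt(25 - 9*a^2)/2 + 15*log(cos(4*a/5))/14


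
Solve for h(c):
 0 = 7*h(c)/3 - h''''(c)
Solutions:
 h(c) = C1*exp(-3^(3/4)*7^(1/4)*c/3) + C2*exp(3^(3/4)*7^(1/4)*c/3) + C3*sin(3^(3/4)*7^(1/4)*c/3) + C4*cos(3^(3/4)*7^(1/4)*c/3)


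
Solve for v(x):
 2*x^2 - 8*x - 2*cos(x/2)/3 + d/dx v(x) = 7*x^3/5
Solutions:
 v(x) = C1 + 7*x^4/20 - 2*x^3/3 + 4*x^2 + 4*sin(x/2)/3


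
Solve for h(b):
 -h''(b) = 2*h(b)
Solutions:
 h(b) = C1*sin(sqrt(2)*b) + C2*cos(sqrt(2)*b)


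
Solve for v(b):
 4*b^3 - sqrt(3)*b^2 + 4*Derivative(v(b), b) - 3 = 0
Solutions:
 v(b) = C1 - b^4/4 + sqrt(3)*b^3/12 + 3*b/4


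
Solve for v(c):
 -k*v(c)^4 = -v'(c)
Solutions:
 v(c) = (-1/(C1 + 3*c*k))^(1/3)
 v(c) = (-1/(C1 + c*k))^(1/3)*(-3^(2/3) - 3*3^(1/6)*I)/6
 v(c) = (-1/(C1 + c*k))^(1/3)*(-3^(2/3) + 3*3^(1/6)*I)/6


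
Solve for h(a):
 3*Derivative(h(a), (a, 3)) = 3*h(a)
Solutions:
 h(a) = C3*exp(a) + (C1*sin(sqrt(3)*a/2) + C2*cos(sqrt(3)*a/2))*exp(-a/2)


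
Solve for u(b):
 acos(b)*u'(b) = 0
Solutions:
 u(b) = C1


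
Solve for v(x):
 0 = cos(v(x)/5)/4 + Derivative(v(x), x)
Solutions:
 x/4 - 5*log(sin(v(x)/5) - 1)/2 + 5*log(sin(v(x)/5) + 1)/2 = C1


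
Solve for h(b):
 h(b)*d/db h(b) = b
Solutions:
 h(b) = -sqrt(C1 + b^2)
 h(b) = sqrt(C1 + b^2)


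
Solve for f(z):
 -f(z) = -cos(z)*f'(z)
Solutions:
 f(z) = C1*sqrt(sin(z) + 1)/sqrt(sin(z) - 1)


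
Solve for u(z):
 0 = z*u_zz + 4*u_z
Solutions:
 u(z) = C1 + C2/z^3


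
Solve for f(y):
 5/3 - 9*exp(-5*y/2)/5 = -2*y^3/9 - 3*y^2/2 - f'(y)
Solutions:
 f(y) = C1 - y^4/18 - y^3/2 - 5*y/3 - 18*exp(-5*y/2)/25


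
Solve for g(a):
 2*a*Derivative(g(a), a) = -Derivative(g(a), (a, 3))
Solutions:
 g(a) = C1 + Integral(C2*airyai(-2^(1/3)*a) + C3*airybi(-2^(1/3)*a), a)


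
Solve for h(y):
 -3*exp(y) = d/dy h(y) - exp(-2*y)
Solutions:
 h(y) = C1 - 3*exp(y) - exp(-2*y)/2


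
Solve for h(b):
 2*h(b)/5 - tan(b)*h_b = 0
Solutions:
 h(b) = C1*sin(b)^(2/5)


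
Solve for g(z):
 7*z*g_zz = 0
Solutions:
 g(z) = C1 + C2*z


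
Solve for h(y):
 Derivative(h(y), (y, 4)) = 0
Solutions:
 h(y) = C1 + C2*y + C3*y^2 + C4*y^3


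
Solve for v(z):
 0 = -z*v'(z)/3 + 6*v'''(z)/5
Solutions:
 v(z) = C1 + Integral(C2*airyai(60^(1/3)*z/6) + C3*airybi(60^(1/3)*z/6), z)


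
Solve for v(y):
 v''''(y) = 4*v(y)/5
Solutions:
 v(y) = C1*exp(-sqrt(2)*5^(3/4)*y/5) + C2*exp(sqrt(2)*5^(3/4)*y/5) + C3*sin(sqrt(2)*5^(3/4)*y/5) + C4*cos(sqrt(2)*5^(3/4)*y/5)


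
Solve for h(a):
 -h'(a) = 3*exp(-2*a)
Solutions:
 h(a) = C1 + 3*exp(-2*a)/2


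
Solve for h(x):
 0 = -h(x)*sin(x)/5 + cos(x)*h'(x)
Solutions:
 h(x) = C1/cos(x)^(1/5)


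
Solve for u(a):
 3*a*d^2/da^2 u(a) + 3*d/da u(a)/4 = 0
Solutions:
 u(a) = C1 + C2*a^(3/4)


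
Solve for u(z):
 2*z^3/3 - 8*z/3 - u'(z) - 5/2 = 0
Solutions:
 u(z) = C1 + z^4/6 - 4*z^2/3 - 5*z/2


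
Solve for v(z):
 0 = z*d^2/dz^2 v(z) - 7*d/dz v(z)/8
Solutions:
 v(z) = C1 + C2*z^(15/8)


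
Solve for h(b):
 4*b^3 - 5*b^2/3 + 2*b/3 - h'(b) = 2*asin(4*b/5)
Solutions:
 h(b) = C1 + b^4 - 5*b^3/9 + b^2/3 - 2*b*asin(4*b/5) - sqrt(25 - 16*b^2)/2


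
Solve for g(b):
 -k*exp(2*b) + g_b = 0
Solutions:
 g(b) = C1 + k*exp(2*b)/2


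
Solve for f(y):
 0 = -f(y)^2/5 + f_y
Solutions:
 f(y) = -5/(C1 + y)


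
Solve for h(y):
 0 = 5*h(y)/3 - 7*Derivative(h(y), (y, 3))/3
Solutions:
 h(y) = C3*exp(5^(1/3)*7^(2/3)*y/7) + (C1*sin(sqrt(3)*5^(1/3)*7^(2/3)*y/14) + C2*cos(sqrt(3)*5^(1/3)*7^(2/3)*y/14))*exp(-5^(1/3)*7^(2/3)*y/14)


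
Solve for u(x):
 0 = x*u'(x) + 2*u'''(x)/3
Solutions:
 u(x) = C1 + Integral(C2*airyai(-2^(2/3)*3^(1/3)*x/2) + C3*airybi(-2^(2/3)*3^(1/3)*x/2), x)


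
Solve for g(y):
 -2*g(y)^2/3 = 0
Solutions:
 g(y) = 0


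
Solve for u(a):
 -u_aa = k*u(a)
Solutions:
 u(a) = C1*exp(-a*sqrt(-k)) + C2*exp(a*sqrt(-k))


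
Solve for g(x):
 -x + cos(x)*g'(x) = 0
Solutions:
 g(x) = C1 + Integral(x/cos(x), x)


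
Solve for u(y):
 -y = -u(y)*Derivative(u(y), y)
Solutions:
 u(y) = -sqrt(C1 + y^2)
 u(y) = sqrt(C1 + y^2)


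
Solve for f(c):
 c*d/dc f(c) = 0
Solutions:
 f(c) = C1


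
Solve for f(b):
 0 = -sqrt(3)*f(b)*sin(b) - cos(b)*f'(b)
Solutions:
 f(b) = C1*cos(b)^(sqrt(3))


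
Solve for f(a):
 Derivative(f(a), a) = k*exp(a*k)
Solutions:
 f(a) = C1 + exp(a*k)


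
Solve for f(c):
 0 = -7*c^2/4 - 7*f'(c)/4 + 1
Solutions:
 f(c) = C1 - c^3/3 + 4*c/7


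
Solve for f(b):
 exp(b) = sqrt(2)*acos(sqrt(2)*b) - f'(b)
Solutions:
 f(b) = C1 + sqrt(2)*(b*acos(sqrt(2)*b) - sqrt(2)*sqrt(1 - 2*b^2)/2) - exp(b)


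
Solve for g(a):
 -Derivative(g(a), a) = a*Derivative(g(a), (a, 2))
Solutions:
 g(a) = C1 + C2*log(a)


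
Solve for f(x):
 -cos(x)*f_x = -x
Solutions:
 f(x) = C1 + Integral(x/cos(x), x)


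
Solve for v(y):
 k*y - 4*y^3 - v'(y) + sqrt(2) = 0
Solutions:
 v(y) = C1 + k*y^2/2 - y^4 + sqrt(2)*y


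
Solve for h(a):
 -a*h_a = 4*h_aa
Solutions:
 h(a) = C1 + C2*erf(sqrt(2)*a/4)


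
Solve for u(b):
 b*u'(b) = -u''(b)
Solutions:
 u(b) = C1 + C2*erf(sqrt(2)*b/2)


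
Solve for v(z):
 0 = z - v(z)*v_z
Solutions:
 v(z) = -sqrt(C1 + z^2)
 v(z) = sqrt(C1 + z^2)


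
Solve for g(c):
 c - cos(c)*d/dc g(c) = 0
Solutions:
 g(c) = C1 + Integral(c/cos(c), c)


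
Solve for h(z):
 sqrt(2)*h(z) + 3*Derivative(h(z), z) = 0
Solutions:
 h(z) = C1*exp(-sqrt(2)*z/3)


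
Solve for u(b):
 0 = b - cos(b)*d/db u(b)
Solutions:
 u(b) = C1 + Integral(b/cos(b), b)


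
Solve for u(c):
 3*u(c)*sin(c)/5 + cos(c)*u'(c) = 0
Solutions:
 u(c) = C1*cos(c)^(3/5)


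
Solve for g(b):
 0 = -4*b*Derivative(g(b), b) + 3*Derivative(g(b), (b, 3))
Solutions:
 g(b) = C1 + Integral(C2*airyai(6^(2/3)*b/3) + C3*airybi(6^(2/3)*b/3), b)


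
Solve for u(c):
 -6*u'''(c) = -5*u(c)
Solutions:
 u(c) = C3*exp(5^(1/3)*6^(2/3)*c/6) + (C1*sin(2^(2/3)*3^(1/6)*5^(1/3)*c/4) + C2*cos(2^(2/3)*3^(1/6)*5^(1/3)*c/4))*exp(-5^(1/3)*6^(2/3)*c/12)


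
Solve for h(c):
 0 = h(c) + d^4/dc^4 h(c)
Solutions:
 h(c) = (C1*sin(sqrt(2)*c/2) + C2*cos(sqrt(2)*c/2))*exp(-sqrt(2)*c/2) + (C3*sin(sqrt(2)*c/2) + C4*cos(sqrt(2)*c/2))*exp(sqrt(2)*c/2)


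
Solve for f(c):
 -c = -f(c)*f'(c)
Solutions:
 f(c) = -sqrt(C1 + c^2)
 f(c) = sqrt(C1 + c^2)


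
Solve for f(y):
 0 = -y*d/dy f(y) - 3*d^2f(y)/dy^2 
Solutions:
 f(y) = C1 + C2*erf(sqrt(6)*y/6)


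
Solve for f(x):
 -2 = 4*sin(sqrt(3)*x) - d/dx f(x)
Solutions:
 f(x) = C1 + 2*x - 4*sqrt(3)*cos(sqrt(3)*x)/3


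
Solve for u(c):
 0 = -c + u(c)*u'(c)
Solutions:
 u(c) = -sqrt(C1 + c^2)
 u(c) = sqrt(C1 + c^2)


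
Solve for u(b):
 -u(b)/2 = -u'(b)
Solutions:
 u(b) = C1*exp(b/2)


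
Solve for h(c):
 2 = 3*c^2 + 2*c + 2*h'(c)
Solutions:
 h(c) = C1 - c^3/2 - c^2/2 + c


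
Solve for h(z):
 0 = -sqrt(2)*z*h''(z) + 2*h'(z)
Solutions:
 h(z) = C1 + C2*z^(1 + sqrt(2))


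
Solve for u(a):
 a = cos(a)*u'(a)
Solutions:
 u(a) = C1 + Integral(a/cos(a), a)


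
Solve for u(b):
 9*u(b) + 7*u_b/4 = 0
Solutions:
 u(b) = C1*exp(-36*b/7)


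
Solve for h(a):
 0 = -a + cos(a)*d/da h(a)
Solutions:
 h(a) = C1 + Integral(a/cos(a), a)


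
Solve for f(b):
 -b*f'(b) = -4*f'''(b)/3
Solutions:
 f(b) = C1 + Integral(C2*airyai(6^(1/3)*b/2) + C3*airybi(6^(1/3)*b/2), b)


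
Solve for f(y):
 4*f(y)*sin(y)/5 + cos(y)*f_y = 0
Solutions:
 f(y) = C1*cos(y)^(4/5)


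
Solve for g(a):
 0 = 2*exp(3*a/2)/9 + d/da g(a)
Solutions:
 g(a) = C1 - 4*exp(3*a/2)/27


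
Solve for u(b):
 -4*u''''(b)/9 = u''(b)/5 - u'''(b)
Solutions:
 u(b) = C1 + C2*b + C3*exp(3*b*(15 - sqrt(145))/40) + C4*exp(3*b*(sqrt(145) + 15)/40)


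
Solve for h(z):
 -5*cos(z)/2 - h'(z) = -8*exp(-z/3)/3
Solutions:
 h(z) = C1 - 5*sin(z)/2 - 8*exp(-z/3)


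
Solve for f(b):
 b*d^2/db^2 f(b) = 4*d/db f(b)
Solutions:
 f(b) = C1 + C2*b^5


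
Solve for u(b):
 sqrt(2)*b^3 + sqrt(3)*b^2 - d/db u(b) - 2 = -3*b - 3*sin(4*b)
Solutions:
 u(b) = C1 + sqrt(2)*b^4/4 + sqrt(3)*b^3/3 + 3*b^2/2 - 2*b - 3*cos(4*b)/4


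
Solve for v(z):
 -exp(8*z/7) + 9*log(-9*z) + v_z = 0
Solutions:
 v(z) = C1 - 9*z*log(-z) + 9*z*(1 - 2*log(3)) + 7*exp(8*z/7)/8


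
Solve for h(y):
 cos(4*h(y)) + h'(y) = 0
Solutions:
 h(y) = -asin((C1 + exp(8*y))/(C1 - exp(8*y)))/4 + pi/4
 h(y) = asin((C1 + exp(8*y))/(C1 - exp(8*y)))/4


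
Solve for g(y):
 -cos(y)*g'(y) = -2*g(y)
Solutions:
 g(y) = C1*(sin(y) + 1)/(sin(y) - 1)


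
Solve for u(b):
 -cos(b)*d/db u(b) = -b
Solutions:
 u(b) = C1 + Integral(b/cos(b), b)


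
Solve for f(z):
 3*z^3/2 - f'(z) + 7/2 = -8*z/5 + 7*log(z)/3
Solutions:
 f(z) = C1 + 3*z^4/8 + 4*z^2/5 - 7*z*log(z)/3 + 35*z/6


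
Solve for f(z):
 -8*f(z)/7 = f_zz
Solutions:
 f(z) = C1*sin(2*sqrt(14)*z/7) + C2*cos(2*sqrt(14)*z/7)


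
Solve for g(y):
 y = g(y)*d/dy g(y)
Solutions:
 g(y) = -sqrt(C1 + y^2)
 g(y) = sqrt(C1 + y^2)


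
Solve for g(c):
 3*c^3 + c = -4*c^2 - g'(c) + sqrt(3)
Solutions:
 g(c) = C1 - 3*c^4/4 - 4*c^3/3 - c^2/2 + sqrt(3)*c


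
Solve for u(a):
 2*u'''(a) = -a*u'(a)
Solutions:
 u(a) = C1 + Integral(C2*airyai(-2^(2/3)*a/2) + C3*airybi(-2^(2/3)*a/2), a)


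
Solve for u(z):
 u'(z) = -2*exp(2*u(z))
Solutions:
 u(z) = log(-sqrt(-1/(C1 - 2*z))) - log(2)/2
 u(z) = log(-1/(C1 - 2*z))/2 - log(2)/2


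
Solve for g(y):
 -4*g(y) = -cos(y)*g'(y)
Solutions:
 g(y) = C1*(sin(y)^2 + 2*sin(y) + 1)/(sin(y)^2 - 2*sin(y) + 1)


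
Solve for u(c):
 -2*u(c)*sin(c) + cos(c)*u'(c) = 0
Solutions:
 u(c) = C1/cos(c)^2


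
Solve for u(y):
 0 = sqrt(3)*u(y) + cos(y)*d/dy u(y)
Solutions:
 u(y) = C1*(sin(y) - 1)^(sqrt(3)/2)/(sin(y) + 1)^(sqrt(3)/2)


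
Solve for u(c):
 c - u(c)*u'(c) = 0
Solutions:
 u(c) = -sqrt(C1 + c^2)
 u(c) = sqrt(C1 + c^2)


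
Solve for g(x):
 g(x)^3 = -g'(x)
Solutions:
 g(x) = -sqrt(2)*sqrt(-1/(C1 - x))/2
 g(x) = sqrt(2)*sqrt(-1/(C1 - x))/2


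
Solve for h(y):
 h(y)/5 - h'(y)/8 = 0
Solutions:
 h(y) = C1*exp(8*y/5)


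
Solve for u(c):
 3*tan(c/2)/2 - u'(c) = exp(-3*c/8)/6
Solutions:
 u(c) = C1 + 3*log(tan(c/2)^2 + 1)/2 + 4*exp(-3*c/8)/9


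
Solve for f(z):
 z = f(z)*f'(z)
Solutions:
 f(z) = -sqrt(C1 + z^2)
 f(z) = sqrt(C1 + z^2)


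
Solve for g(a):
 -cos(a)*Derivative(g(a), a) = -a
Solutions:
 g(a) = C1 + Integral(a/cos(a), a)


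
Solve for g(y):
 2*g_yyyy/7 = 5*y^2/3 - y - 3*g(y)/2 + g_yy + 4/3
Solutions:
 g(y) = 10*y^2/9 - 2*y/3 + (C1*sin(sqrt(2)*21^(1/4)*y*sin(atan(sqrt(35)/7)/2)/2) + C2*cos(sqrt(2)*21^(1/4)*y*sin(atan(sqrt(35)/7)/2)/2))*exp(-sqrt(2)*21^(1/4)*y*cos(atan(sqrt(35)/7)/2)/2) + (C3*sin(sqrt(2)*21^(1/4)*y*sin(atan(sqrt(35)/7)/2)/2) + C4*cos(sqrt(2)*21^(1/4)*y*sin(atan(sqrt(35)/7)/2)/2))*exp(sqrt(2)*21^(1/4)*y*cos(atan(sqrt(35)/7)/2)/2) + 64/27


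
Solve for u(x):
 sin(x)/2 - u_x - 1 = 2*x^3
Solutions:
 u(x) = C1 - x^4/2 - x - cos(x)/2


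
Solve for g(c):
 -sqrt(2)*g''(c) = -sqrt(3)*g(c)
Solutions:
 g(c) = C1*exp(-2^(3/4)*3^(1/4)*c/2) + C2*exp(2^(3/4)*3^(1/4)*c/2)


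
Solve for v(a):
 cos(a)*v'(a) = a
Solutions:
 v(a) = C1 + Integral(a/cos(a), a)


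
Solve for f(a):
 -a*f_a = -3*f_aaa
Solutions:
 f(a) = C1 + Integral(C2*airyai(3^(2/3)*a/3) + C3*airybi(3^(2/3)*a/3), a)


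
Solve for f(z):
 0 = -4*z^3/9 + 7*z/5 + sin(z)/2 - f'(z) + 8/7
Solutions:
 f(z) = C1 - z^4/9 + 7*z^2/10 + 8*z/7 - cos(z)/2


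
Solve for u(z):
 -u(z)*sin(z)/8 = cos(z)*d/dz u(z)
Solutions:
 u(z) = C1*cos(z)^(1/8)


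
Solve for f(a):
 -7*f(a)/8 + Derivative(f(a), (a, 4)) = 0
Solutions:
 f(a) = C1*exp(-14^(1/4)*a/2) + C2*exp(14^(1/4)*a/2) + C3*sin(14^(1/4)*a/2) + C4*cos(14^(1/4)*a/2)


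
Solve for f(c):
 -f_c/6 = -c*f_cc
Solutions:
 f(c) = C1 + C2*c^(7/6)


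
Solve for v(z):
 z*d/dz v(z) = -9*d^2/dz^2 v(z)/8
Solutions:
 v(z) = C1 + C2*erf(2*z/3)


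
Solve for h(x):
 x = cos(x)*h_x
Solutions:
 h(x) = C1 + Integral(x/cos(x), x)


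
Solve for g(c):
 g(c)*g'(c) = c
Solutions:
 g(c) = -sqrt(C1 + c^2)
 g(c) = sqrt(C1 + c^2)


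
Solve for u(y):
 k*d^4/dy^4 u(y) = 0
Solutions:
 u(y) = C1 + C2*y + C3*y^2 + C4*y^3


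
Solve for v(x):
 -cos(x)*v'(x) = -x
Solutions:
 v(x) = C1 + Integral(x/cos(x), x)


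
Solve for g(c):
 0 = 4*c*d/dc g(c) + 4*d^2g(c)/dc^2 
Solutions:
 g(c) = C1 + C2*erf(sqrt(2)*c/2)


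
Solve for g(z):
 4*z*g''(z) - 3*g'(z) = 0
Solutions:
 g(z) = C1 + C2*z^(7/4)


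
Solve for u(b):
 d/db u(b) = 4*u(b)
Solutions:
 u(b) = C1*exp(4*b)


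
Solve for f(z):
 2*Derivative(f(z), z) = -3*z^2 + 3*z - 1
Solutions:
 f(z) = C1 - z^3/2 + 3*z^2/4 - z/2


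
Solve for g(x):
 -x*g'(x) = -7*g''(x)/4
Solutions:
 g(x) = C1 + C2*erfi(sqrt(14)*x/7)


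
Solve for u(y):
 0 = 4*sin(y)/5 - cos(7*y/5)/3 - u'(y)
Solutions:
 u(y) = C1 - 5*sin(7*y/5)/21 - 4*cos(y)/5


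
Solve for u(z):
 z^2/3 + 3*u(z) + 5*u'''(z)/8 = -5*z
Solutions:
 u(z) = C3*exp(-2*3^(1/3)*5^(2/3)*z/5) - z^2/9 - 5*z/3 + (C1*sin(3^(5/6)*5^(2/3)*z/5) + C2*cos(3^(5/6)*5^(2/3)*z/5))*exp(3^(1/3)*5^(2/3)*z/5)


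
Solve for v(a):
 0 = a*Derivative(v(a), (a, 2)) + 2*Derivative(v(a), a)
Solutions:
 v(a) = C1 + C2/a


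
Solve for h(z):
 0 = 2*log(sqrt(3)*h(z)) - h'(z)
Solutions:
 -Integral(1/(2*log(_y) + log(3)), (_y, h(z))) = C1 - z


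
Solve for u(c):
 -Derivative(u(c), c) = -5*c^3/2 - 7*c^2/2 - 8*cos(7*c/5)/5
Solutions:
 u(c) = C1 + 5*c^4/8 + 7*c^3/6 + 8*sin(7*c/5)/7
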